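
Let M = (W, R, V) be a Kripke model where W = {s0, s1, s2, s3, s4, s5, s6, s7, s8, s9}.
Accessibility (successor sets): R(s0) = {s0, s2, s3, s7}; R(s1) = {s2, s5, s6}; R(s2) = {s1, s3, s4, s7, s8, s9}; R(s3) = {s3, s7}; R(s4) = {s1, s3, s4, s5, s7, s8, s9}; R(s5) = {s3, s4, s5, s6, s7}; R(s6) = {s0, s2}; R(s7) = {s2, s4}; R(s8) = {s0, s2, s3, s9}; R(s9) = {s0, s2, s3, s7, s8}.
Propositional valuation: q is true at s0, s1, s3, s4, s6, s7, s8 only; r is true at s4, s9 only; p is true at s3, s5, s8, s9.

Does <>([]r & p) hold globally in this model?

Let φ = <>([]r & p). Evaluate φ at each world:
  s0 (successors {s0, s2, s3, s7}): φ is false.
  s1 (successors {s2, s5, s6}): φ is false.
  s2 (successors {s1, s3, s4, s7, s8, s9}): φ is false.
  s3 (successors {s3, s7}): φ is false.
  s4 (successors {s1, s3, s4, s5, s7, s8, s9}): φ is false.
  s5 (successors {s3, s4, s5, s6, s7}): φ is false.
  s6 (successors {s0, s2}): φ is false.
  s7 (successors {s2, s4}): φ is false.
  s8 (successors {s0, s2, s3, s9}): φ is false.
  s9 (successors {s0, s2, s3, s7, s8}): φ is false.
Detail at s0 (counterexample):
  At s0: <>([]r & p) requires []r & p at some successor in {s0, s2, s3, s7}.
    At s0: []r & p is false.
    At s2: []r & p is false.
    At s3: []r & p is false.
    At s7: []r & p is false.
  So <>([]r & p) is false at s0.

No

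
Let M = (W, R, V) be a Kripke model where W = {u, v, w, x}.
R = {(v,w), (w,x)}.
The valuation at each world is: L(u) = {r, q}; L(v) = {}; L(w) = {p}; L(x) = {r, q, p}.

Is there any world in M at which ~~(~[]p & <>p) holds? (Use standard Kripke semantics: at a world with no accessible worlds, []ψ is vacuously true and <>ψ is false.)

Let φ = ~~(~[]p & <>p). Evaluate φ at each world:
  u (successors ∅): φ is false.
  v (successors {w}): φ is false.
  w (successors {x}): φ is false.
  x (successors ∅): φ is false.
For instance, at w:
  At w: ~(~[]p & <>p) is true, so ~~(~[]p & <>p) is false.
    At w: ~[]p & <>p is false, so ~(~[]p & <>p) is true.
      At w: ~[]p is false, <>p is true, so ~[]p & <>p is false.

No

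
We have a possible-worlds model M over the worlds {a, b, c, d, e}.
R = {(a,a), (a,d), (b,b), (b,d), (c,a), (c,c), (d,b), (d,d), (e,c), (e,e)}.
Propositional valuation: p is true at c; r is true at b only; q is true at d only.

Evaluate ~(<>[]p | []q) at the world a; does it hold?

Recall that []ψ holds at a world iff ψ holds at every accessible world, and <>ψ holds iff ψ holds at some accessible world.
At a: <>[]p | []q is false, so ~(<>[]p | []q) is true.
  At a: <>[]p is false, []q is false, so <>[]p | []q is false.
    At a: <>[]p requires []p at some successor in {a, d}.
      At a: []p is false.
      At d: []p is false.
    So <>[]p is false at a.
    At a: []q requires q at every successor {a, d}.
      q fails at a, so []q is false at a.

Yes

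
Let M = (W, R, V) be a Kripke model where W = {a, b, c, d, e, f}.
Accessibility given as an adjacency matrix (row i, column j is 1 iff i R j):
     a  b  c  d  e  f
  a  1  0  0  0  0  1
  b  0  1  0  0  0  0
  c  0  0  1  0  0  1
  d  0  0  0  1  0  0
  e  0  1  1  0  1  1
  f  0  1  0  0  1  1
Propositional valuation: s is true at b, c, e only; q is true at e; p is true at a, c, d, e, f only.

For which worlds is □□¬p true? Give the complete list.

b

Recall that □ψ holds at a world iff ψ holds at every accessible world, and ◇ψ holds iff ψ holds at some accessible world.
Let φ = □□¬p. Evaluate φ at each world:
  a (successors {a, f}): φ is false.
  b (successors {b}): φ is true.
  c (successors {c, f}): φ is false.
  d (successors {d}): φ is false.
  e (successors {b, c, e, f}): φ is false.
  f (successors {b, e, f}): φ is false.
For instance, at c:
  At c: □□¬p requires □¬p at every successor {c, f}.
    □¬p fails at c, so □□¬p is false at c.
      At c: □¬p requires ¬p at every successor {c, f}.
        ¬p fails at c, so □¬p is false at c.
Satisfying worlds: {b}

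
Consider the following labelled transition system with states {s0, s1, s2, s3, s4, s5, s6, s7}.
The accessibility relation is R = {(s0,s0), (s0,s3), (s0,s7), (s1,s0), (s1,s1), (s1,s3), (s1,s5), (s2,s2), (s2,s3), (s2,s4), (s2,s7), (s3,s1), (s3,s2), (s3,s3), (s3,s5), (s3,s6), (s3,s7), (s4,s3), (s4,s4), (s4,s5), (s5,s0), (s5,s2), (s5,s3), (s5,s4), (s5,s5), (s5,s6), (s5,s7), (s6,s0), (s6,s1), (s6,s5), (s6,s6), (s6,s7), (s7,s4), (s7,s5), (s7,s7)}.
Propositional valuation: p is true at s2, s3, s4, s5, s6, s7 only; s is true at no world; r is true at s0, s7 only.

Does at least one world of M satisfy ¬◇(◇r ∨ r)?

Let φ = ¬◇(◇r ∨ r). Evaluate φ at each world:
  s0 (successors {s0, s3, s7}): φ is false.
  s1 (successors {s0, s1, s3, s5}): φ is false.
  s2 (successors {s2, s3, s4, s7}): φ is false.
  s3 (successors {s1, s2, s3, s5, s6, s7}): φ is false.
  s4 (successors {s3, s4, s5}): φ is false.
  s5 (successors {s0, s2, s3, s4, s5, s6, s7}): φ is false.
  s6 (successors {s0, s1, s5, s6, s7}): φ is false.
  s7 (successors {s4, s5, s7}): φ is false.
For instance, at s7:
  At s7: ◇(◇r ∨ r) is true, so ¬◇(◇r ∨ r) is false.
    At s7: ◇(◇r ∨ r) requires ◇r ∨ r at some successor in {s4, s5, s7}.
      ◇r ∨ r holds at s5, so ◇(◇r ∨ r) is true at s7.

No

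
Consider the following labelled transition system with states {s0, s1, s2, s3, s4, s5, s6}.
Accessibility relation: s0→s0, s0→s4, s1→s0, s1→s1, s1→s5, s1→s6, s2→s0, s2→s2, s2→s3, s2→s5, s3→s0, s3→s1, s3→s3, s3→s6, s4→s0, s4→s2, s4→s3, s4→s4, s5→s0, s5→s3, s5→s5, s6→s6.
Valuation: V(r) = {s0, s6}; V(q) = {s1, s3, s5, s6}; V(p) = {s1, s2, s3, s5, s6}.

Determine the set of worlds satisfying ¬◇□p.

Let φ = ¬◇□p. Evaluate φ at each world:
  s0 (successors {s0, s4}): φ is true.
  s1 (successors {s0, s1, s5, s6}): φ is false.
  s2 (successors {s0, s2, s3, s5}): φ is true.
  s3 (successors {s0, s1, s3, s6}): φ is false.
  s4 (successors {s0, s2, s3, s4}): φ is true.
  s5 (successors {s0, s3, s5}): φ is true.
  s6 (successors {s6}): φ is false.
For instance, at s3:
  At s3: ◇□p is true, so ¬◇□p is false.
    At s3: ◇□p requires □p at some successor in {s0, s1, s3, s6}.
      □p holds at s6, so ◇□p is true at s3.
Satisfying worlds: {s0, s2, s4, s5}

s0, s2, s4, s5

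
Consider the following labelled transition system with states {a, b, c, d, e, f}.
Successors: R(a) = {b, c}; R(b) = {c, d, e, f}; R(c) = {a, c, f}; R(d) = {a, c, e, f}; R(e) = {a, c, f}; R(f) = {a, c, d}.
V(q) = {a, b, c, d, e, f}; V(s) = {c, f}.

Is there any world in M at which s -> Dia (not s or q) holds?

Let φ = s -> Dia (not s or q). Evaluate φ at each world:
  a (successors {b, c}): φ is true.
  b (successors {c, d, e, f}): φ is true.
  c (successors {a, c, f}): φ is true.
  d (successors {a, c, e, f}): φ is true.
  e (successors {a, c, f}): φ is true.
  f (successors {a, c, d}): φ is true.
Detail at a (witness):
  At a: s is false, Dia (not s or q) is true, so s -> Dia (not s or q) is true.
    At a: Dia (not s or q) requires not s or q at some successor in {b, c}.
      not s or q holds at b, so Dia (not s or q) is true at a.

Yes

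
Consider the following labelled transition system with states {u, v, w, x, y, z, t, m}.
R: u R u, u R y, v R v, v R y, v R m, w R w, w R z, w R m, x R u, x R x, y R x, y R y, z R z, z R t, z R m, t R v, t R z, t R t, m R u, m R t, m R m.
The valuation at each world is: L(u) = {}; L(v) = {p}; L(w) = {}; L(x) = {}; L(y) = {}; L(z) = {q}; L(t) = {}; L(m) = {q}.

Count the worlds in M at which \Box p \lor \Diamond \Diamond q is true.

5

Let φ = \Box p \lor \Diamond \Diamond q. Evaluate φ at each world:
  u (successors {u, y}): φ is false.
  v (successors {v, y, m}): φ is true.
  w (successors {w, z, m}): φ is true.
  x (successors {u, x}): φ is false.
  y (successors {x, y}): φ is false.
  z (successors {z, t, m}): φ is true.
  t (successors {v, z, t}): φ is true.
  m (successors {u, t, m}): φ is true.
For instance, at x:
  At x: \Box p is false, \Diamond \Diamond q is false, so \Box p \lor \Diamond \Diamond q is false.
    At x: \Box p requires p at every successor {u, x}.
      p fails at u, so \Box p is false at x.
    At x: \Diamond \Diamond q requires \Diamond q at some successor in {u, x}.
      At u: \Diamond q is false.
      At x: \Diamond q is false.
    So \Diamond \Diamond q is false at x.
Satisfying worlds: {v, w, z, t, m}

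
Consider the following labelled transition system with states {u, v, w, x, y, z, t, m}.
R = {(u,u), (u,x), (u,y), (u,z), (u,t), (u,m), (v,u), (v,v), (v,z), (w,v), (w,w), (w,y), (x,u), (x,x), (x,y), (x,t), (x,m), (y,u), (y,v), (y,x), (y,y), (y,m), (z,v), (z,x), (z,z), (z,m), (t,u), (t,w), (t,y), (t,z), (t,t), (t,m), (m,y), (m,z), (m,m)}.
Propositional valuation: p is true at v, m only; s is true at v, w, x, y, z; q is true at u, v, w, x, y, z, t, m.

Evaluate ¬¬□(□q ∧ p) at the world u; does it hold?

No

At u: ¬□(□q ∧ p) is true, so ¬¬□(□q ∧ p) is false.
  At u: □(□q ∧ p) is false, so ¬□(□q ∧ p) is true.
    At u: □(□q ∧ p) requires □q ∧ p at every successor {u, x, y, z, t, m}.
      □q ∧ p fails at u, so □(□q ∧ p) is false at u.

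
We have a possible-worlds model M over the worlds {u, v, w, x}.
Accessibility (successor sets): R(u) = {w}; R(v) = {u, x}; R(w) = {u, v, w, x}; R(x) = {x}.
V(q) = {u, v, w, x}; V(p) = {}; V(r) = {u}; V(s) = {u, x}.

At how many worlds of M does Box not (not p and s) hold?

1

Let φ = Box not (not p and s). Evaluate φ at each world:
  u (successors {w}): φ is true.
  v (successors {u, x}): φ is false.
  w (successors {u, v, w, x}): φ is false.
  x (successors {x}): φ is false.
For instance, at w:
  At w: Box not (not p and s) requires not (not p and s) at every successor {u, v, w, x}.
    not (not p and s) fails at u, so Box not (not p and s) is false at w.
Satisfying worlds: {u}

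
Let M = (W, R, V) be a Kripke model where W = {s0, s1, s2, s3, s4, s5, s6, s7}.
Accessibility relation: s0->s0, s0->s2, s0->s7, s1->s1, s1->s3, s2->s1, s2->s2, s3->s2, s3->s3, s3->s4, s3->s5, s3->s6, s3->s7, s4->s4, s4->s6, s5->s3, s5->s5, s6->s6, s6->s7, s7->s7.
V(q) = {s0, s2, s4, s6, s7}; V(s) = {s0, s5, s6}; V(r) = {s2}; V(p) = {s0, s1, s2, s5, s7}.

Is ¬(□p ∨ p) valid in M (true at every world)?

Let φ = ¬(□p ∨ p). Evaluate φ at each world:
  s0 (successors {s0, s2, s7}): φ is false.
  s1 (successors {s1, s3}): φ is false.
  s2 (successors {s1, s2}): φ is false.
  s3 (successors {s2, s3, s4, s5, s6, s7}): φ is true.
  s4 (successors {s4, s6}): φ is true.
  s5 (successors {s3, s5}): φ is false.
  s6 (successors {s6, s7}): φ is true.
  s7 (successors {s7}): φ is false.
Detail at s0 (counterexample):
  At s0: □p ∨ p is true, so ¬(□p ∨ p) is false.
    At s0: □p is true, p is true, so □p ∨ p is true.
      At s0: □p requires p at every successor {s0, s2, s7}.
        At s0: p is true.
        At s2: p is true.
        At s7: p is true.
      So □p is true at s0.

No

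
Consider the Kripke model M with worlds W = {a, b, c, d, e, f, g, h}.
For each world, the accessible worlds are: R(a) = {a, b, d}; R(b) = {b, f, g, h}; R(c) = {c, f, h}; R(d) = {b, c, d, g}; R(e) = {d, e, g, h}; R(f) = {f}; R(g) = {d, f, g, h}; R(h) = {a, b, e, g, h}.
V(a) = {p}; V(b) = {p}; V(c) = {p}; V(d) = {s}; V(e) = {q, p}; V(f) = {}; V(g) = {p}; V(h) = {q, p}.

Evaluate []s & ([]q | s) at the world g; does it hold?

Recall that []ψ holds at a world iff ψ holds at every accessible world, and <>ψ holds iff ψ holds at some accessible world.
At g: []s is false, []q | s is false, so []s & ([]q | s) is false.
  At g: []s requires s at every successor {d, f, g, h}.
    s fails at f, so []s is false at g.
  At g: []q is false, s is false, so []q | s is false.
    At g: []q requires q at every successor {d, f, g, h}.
      q fails at d, so []q is false at g.

No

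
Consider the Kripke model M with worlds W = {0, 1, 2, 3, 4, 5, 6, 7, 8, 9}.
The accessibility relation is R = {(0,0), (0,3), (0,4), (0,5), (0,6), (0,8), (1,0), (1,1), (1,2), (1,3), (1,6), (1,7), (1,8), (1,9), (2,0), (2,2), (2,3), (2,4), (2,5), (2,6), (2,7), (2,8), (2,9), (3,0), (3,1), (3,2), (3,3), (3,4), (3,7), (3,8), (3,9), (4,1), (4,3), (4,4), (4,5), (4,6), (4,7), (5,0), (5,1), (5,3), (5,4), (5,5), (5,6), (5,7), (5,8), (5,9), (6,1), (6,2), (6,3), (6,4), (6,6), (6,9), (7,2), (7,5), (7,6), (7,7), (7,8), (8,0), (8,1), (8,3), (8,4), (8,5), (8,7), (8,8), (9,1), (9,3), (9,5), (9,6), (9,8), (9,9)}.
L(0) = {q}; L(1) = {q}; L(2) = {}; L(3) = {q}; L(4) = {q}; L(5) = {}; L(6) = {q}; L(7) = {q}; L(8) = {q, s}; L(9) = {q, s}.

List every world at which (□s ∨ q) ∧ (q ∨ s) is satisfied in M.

Let φ = (□s ∨ q) ∧ (q ∨ s). Evaluate φ at each world:
  0 (successors {0, 3, 4, 5, 6, 8}): φ is true.
  1 (successors {0, 1, 2, 3, 6, 7, 8, 9}): φ is true.
  2 (successors {0, 2, 3, 4, 5, 6, 7, 8, 9}): φ is false.
  3 (successors {0, 1, 2, 3, 4, 7, 8, 9}): φ is true.
  4 (successors {1, 3, 4, 5, 6, 7}): φ is true.
  5 (successors {0, 1, 3, 4, 5, 6, 7, 8, 9}): φ is false.
  6 (successors {1, 2, 3, 4, 6, 9}): φ is true.
  7 (successors {2, 5, 6, 7, 8}): φ is true.
  8 (successors {0, 1, 3, 4, 5, 7, 8}): φ is true.
  9 (successors {1, 3, 5, 6, 8, 9}): φ is true.
For instance, at 3:
  At 3: □s ∨ q is true, q ∨ s is true, so (□s ∨ q) ∧ (q ∨ s) is true.
    At 3: □s is false, q is true, so □s ∨ q is true.
      At 3: □s requires s at every successor {0, 1, 2, 3, 4, 7, 8, 9}.
        s fails at 0, so □s is false at 3.
Satisfying worlds: {0, 1, 3, 4, 6, 7, 8, 9}

0, 1, 3, 4, 6, 7, 8, 9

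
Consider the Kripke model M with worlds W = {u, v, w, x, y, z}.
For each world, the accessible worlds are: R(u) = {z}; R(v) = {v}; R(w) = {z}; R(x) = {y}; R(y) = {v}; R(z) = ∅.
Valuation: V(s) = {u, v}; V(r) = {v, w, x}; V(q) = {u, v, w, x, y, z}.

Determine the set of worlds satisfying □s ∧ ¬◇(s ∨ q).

z

Let φ = □s ∧ ¬◇(s ∨ q). Evaluate φ at each world:
  u (successors {z}): φ is false.
  v (successors {v}): φ is false.
  w (successors {z}): φ is false.
  x (successors {y}): φ is false.
  y (successors {v}): φ is false.
  z (successors ∅): φ is true.
For instance, at y:
  At y: □s is true, ¬◇(s ∨ q) is false, so □s ∧ ¬◇(s ∨ q) is false.
    At y: □s requires s at every successor {v}.
      At v: s is true.
    So □s is true at y.
    At y: ◇(s ∨ q) is true, so ¬◇(s ∨ q) is false.
      At y: ◇(s ∨ q) requires s ∨ q at some successor in {v}.
        s ∨ q holds at v, so ◇(s ∨ q) is true at y.
Satisfying worlds: {z}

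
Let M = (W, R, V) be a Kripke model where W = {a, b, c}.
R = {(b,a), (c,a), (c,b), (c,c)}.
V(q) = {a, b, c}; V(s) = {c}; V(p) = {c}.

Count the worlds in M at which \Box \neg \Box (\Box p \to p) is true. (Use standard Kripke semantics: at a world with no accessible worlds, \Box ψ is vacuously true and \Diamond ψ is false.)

1

Let φ = \Box \neg \Box (\Box p \to p). Evaluate φ at each world:
  a (successors ∅): φ is true.
  b (successors {a}): φ is false.
  c (successors {a, b, c}): φ is false.
For instance, at c:
  At c: \Box \neg \Box (\Box p \to p) requires \neg \Box (\Box p \to p) at every successor {a, b, c}.
    \neg \Box (\Box p \to p) fails at a, so \Box \neg \Box (\Box p \to p) is false at c.
      At a: \Box (\Box p \to p) is true, so \neg \Box (\Box p \to p) is false.
Satisfying worlds: {a}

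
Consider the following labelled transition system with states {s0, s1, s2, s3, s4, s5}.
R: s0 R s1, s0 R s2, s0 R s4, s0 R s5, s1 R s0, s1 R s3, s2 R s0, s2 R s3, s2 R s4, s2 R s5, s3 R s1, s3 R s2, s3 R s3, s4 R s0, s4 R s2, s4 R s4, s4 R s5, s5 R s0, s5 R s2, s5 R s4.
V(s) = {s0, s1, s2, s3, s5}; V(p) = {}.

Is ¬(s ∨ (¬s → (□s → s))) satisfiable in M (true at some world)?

Let φ = ¬(s ∨ (¬s → (□s → s))). Evaluate φ at each world:
  s0 (successors {s1, s2, s4, s5}): φ is false.
  s1 (successors {s0, s3}): φ is false.
  s2 (successors {s0, s3, s4, s5}): φ is false.
  s3 (successors {s1, s2, s3}): φ is false.
  s4 (successors {s0, s2, s4, s5}): φ is false.
  s5 (successors {s0, s2, s4}): φ is false.
For instance, at s5:
  At s5: s ∨ (¬s → (□s → s)) is true, so ¬(s ∨ (¬s → (□s → s))) is false.
    At s5: s is true, ¬s → (□s → s) is true, so s ∨ (¬s → (□s → s)) is true.
      At s5: ¬s is false, □s → s is true, so ¬s → (□s → s) is true.

No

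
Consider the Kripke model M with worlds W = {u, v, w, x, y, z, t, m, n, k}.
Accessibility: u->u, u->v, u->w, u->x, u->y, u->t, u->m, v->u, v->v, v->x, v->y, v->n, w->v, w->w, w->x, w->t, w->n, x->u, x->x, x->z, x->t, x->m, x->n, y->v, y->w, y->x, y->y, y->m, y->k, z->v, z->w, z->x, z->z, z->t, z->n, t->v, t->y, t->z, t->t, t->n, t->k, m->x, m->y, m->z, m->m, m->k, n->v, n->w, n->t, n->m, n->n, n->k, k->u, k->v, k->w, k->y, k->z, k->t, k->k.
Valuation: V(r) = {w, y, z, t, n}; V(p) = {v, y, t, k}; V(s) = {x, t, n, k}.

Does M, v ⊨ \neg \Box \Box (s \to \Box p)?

At v: \Box \Box (s \to \Box p) is false, so \neg \Box \Box (s \to \Box p) is true.
  At v: \Box \Box (s \to \Box p) requires \Box (s \to \Box p) at every successor {u, v, x, y, n}.
    \Box (s \to \Box p) fails at u, so \Box \Box (s \to \Box p) is false at v.
      At u: \Box (s \to \Box p) requires s \to \Box p at every successor {u, v, w, x, y, t, m}.
        s \to \Box p fails at x, so \Box (s \to \Box p) is false at u.

Yes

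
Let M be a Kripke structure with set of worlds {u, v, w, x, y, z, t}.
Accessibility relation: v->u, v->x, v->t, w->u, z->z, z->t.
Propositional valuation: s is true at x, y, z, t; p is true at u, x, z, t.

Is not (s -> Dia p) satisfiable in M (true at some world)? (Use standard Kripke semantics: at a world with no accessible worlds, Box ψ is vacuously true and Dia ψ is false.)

Let φ = not (s -> Dia p). Evaluate φ at each world:
  u (successors ∅): φ is false.
  v (successors {u, x, t}): φ is false.
  w (successors {u}): φ is false.
  x (successors ∅): φ is true.
  y (successors ∅): φ is true.
  z (successors {z, t}): φ is false.
  t (successors ∅): φ is true.
Detail at x (witness):
  At x: s -> Dia p is false, so not (s -> Dia p) is true.
    At x: s is true, Dia p is false, so s -> Dia p is false.
      At x: no accessible worlds, so Dia p is false.

Yes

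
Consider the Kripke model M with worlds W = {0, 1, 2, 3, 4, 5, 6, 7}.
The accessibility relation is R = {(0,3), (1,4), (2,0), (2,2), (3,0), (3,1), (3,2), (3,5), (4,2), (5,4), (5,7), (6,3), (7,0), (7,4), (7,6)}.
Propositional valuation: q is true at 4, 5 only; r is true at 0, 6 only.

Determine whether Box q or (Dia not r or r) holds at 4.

At 4: Box q is false, Dia not r or r is true, so Box q or (Dia not r or r) is true.
  At 4: Box q requires q at every successor {2}.
    q fails at 2, so Box q is false at 4.
  At 4: Dia not r is true, r is false, so Dia not r or r is true.
    At 4: Dia not r requires not r at some successor in {2}.
      not r holds at 2, so Dia not r is true at 4.

Yes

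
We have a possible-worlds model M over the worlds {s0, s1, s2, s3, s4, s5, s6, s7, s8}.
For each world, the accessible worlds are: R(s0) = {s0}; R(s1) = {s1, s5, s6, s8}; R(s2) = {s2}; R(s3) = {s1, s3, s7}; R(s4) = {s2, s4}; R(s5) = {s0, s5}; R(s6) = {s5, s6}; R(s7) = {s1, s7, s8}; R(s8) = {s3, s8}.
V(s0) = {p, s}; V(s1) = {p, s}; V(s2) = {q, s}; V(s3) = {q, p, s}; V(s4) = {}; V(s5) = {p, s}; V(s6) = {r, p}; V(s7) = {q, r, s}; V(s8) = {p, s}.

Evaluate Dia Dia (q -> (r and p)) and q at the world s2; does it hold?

At s2: Dia Dia (q -> (r and p)) is false, q is true, so Dia Dia (q -> (r and p)) and q is false.
  At s2: Dia Dia (q -> (r and p)) requires Dia (q -> (r and p)) at some successor in {s2}.
    At s2: Dia (q -> (r and p)) is false.
  So Dia Dia (q -> (r and p)) is false at s2.

No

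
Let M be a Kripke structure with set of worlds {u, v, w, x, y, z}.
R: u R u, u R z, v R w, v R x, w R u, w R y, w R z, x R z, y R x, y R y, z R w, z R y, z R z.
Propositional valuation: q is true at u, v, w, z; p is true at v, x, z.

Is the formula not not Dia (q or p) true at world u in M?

At u: not Dia (q or p) is false, so not not Dia (q or p) is true.
  At u: Dia (q or p) is true, so not Dia (q or p) is false.
    At u: Dia (q or p) requires q or p at some successor in {u, z}.
      q or p holds at u, so Dia (q or p) is true at u.

Yes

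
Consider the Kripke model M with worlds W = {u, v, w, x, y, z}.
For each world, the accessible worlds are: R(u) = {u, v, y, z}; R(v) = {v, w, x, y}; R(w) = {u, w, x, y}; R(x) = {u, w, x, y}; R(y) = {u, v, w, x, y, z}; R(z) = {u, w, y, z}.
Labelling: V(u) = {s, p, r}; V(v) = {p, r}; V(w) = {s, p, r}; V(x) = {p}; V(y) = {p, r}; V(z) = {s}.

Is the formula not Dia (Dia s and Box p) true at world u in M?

No

Recall that Box ψ holds at a world iff ψ holds at every accessible world, and Dia ψ holds iff ψ holds at some accessible world.
At u: Dia (Dia s and Box p) is true, so not Dia (Dia s and Box p) is false.
  At u: Dia (Dia s and Box p) requires Dia s and Box p at some successor in {u, v, y, z}.
    Dia s and Box p holds at v, so Dia (Dia s and Box p) is true at u.
      At v: Dia s is true, Box p is true, so Dia s and Box p is true.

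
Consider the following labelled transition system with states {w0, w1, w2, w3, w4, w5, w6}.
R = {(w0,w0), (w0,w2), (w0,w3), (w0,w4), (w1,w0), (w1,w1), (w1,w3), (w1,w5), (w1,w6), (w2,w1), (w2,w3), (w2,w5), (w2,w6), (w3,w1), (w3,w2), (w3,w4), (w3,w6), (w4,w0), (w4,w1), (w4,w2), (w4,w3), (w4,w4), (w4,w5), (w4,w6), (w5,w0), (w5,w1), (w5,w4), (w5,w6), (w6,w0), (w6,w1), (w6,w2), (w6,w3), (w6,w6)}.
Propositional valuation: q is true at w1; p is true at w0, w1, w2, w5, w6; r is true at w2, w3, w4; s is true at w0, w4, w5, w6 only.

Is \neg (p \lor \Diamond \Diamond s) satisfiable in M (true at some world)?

Recall that \Diamond ψ holds at a world iff ψ holds at some accessible world.
Let φ = \neg (p \lor \Diamond \Diamond s). Evaluate φ at each world:
  w0 (successors {w0, w2, w3, w4}): φ is false.
  w1 (successors {w0, w1, w3, w5, w6}): φ is false.
  w2 (successors {w1, w3, w5, w6}): φ is false.
  w3 (successors {w1, w2, w4, w6}): φ is false.
  w4 (successors {w0, w1, w2, w3, w4, w5, w6}): φ is false.
  w5 (successors {w0, w1, w4, w6}): φ is false.
  w6 (successors {w0, w1, w2, w3, w6}): φ is false.
For instance, at w5:
  At w5: p \lor \Diamond \Diamond s is true, so \neg (p \lor \Diamond \Diamond s) is false.
    At w5: p is true, \Diamond \Diamond s is true, so p \lor \Diamond \Diamond s is true.
      At w5: \Diamond \Diamond s requires \Diamond s at some successor in {w0, w1, w4, w6}.
        \Diamond s holds at w0, so \Diamond \Diamond s is true at w5.

No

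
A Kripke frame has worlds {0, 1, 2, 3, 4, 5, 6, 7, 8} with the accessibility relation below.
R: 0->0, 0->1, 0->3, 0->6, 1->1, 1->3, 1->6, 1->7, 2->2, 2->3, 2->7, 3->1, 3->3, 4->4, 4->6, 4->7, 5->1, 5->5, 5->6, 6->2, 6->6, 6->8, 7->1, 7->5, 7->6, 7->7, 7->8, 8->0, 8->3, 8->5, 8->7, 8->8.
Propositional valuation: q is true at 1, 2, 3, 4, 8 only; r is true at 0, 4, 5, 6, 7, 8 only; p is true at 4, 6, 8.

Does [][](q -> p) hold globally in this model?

Let φ = [][](q -> p). Evaluate φ at each world:
  0 (successors {0, 1, 3, 6}): φ is false.
  1 (successors {1, 3, 6, 7}): φ is false.
  2 (successors {2, 3, 7}): φ is false.
  3 (successors {1, 3}): φ is false.
  4 (successors {4, 6, 7}): φ is false.
  5 (successors {1, 5, 6}): φ is false.
  6 (successors {2, 6, 8}): φ is false.
  7 (successors {1, 5, 6, 7, 8}): φ is false.
  8 (successors {0, 3, 5, 7, 8}): φ is false.
Detail at 0 (counterexample):
  At 0: [][](q -> p) requires [](q -> p) at every successor {0, 1, 3, 6}.
    [](q -> p) fails at 0, so [][](q -> p) is false at 0.
      At 0: [](q -> p) requires q -> p at every successor {0, 1, 3, 6}.
        q -> p fails at 1, so [](q -> p) is false at 0.

No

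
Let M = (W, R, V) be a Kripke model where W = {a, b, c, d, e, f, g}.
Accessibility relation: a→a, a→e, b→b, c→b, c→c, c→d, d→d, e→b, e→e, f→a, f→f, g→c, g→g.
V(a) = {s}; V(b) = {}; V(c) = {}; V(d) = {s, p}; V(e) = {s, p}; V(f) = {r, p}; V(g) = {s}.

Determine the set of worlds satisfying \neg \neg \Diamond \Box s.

a, c, d, f

Recall that \Box ψ holds at a world iff ψ holds at every accessible world, and \Diamond ψ holds iff ψ holds at some accessible world.
Let φ = \neg \neg \Diamond \Box s. Evaluate φ at each world:
  a (successors {a, e}): φ is true.
  b (successors {b}): φ is false.
  c (successors {b, c, d}): φ is true.
  d (successors {d}): φ is true.
  e (successors {b, e}): φ is false.
  f (successors {a, f}): φ is true.
  g (successors {c, g}): φ is false.
For instance, at d:
  At d: \neg \Diamond \Box s is false, so \neg \neg \Diamond \Box s is true.
    At d: \Diamond \Box s is true, so \neg \Diamond \Box s is false.
      At d: \Diamond \Box s requires \Box s at some successor in {d}.
        \Box s holds at d, so \Diamond \Box s is true at d.
Satisfying worlds: {a, c, d, f}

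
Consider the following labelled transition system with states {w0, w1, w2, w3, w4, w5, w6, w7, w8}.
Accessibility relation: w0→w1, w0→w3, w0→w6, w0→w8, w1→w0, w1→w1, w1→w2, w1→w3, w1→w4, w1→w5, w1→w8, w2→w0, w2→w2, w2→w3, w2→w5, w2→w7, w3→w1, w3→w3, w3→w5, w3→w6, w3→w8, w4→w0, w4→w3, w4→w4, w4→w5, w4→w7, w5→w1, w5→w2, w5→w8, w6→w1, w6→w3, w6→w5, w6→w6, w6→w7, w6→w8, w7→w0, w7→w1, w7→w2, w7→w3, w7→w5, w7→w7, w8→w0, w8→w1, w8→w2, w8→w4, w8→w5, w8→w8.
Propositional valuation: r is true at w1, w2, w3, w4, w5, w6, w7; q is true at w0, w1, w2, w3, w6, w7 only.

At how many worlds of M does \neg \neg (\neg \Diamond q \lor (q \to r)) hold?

8

Recall that \Diamond ψ holds at a world iff ψ holds at some accessible world.
Let φ = \neg \neg (\neg \Diamond q \lor (q \to r)). Evaluate φ at each world:
  w0 (successors {w1, w3, w6, w8}): φ is false.
  w1 (successors {w0, w1, w2, w3, w4, w5, w8}): φ is true.
  w2 (successors {w0, w2, w3, w5, w7}): φ is true.
  w3 (successors {w1, w3, w5, w6, w8}): φ is true.
  w4 (successors {w0, w3, w4, w5, w7}): φ is true.
  w5 (successors {w1, w2, w8}): φ is true.
  w6 (successors {w1, w3, w5, w6, w7, w8}): φ is true.
  w7 (successors {w0, w1, w2, w3, w5, w7}): φ is true.
  w8 (successors {w0, w1, w2, w4, w5, w8}): φ is true.
For instance, at w1:
  At w1: \neg (\neg \Diamond q \lor (q \to r)) is false, so \neg \neg (\neg \Diamond q \lor (q \to r)) is true.
    At w1: \neg \Diamond q \lor (q \to r) is true, so \neg (\neg \Diamond q \lor (q \to r)) is false.
      At w1: \neg \Diamond q is false, q \to r is true, so \neg \Diamond q \lor (q \to r) is true.
Satisfying worlds: {w1, w2, w3, w4, w5, w6, w7, w8}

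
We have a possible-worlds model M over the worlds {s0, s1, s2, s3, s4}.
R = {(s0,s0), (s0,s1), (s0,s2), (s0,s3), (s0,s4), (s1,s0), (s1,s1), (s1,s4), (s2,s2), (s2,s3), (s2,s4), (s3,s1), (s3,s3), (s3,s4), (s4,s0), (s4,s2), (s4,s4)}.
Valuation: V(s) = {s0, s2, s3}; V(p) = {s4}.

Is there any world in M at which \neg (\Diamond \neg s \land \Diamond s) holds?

No

Let φ = \neg (\Diamond \neg s \land \Diamond s). Evaluate φ at each world:
  s0 (successors {s0, s1, s2, s3, s4}): φ is false.
  s1 (successors {s0, s1, s4}): φ is false.
  s2 (successors {s2, s3, s4}): φ is false.
  s3 (successors {s1, s3, s4}): φ is false.
  s4 (successors {s0, s2, s4}): φ is false.
For instance, at s3:
  At s3: \Diamond \neg s \land \Diamond s is true, so \neg (\Diamond \neg s \land \Diamond s) is false.
    At s3: \Diamond \neg s is true, \Diamond s is true, so \Diamond \neg s \land \Diamond s is true.
      At s3: \Diamond \neg s requires \neg s at some successor in {s1, s3, s4}.
        \neg s holds at s1, so \Diamond \neg s is true at s3.
      At s3: \Diamond s requires s at some successor in {s1, s3, s4}.
        s holds at s3, so \Diamond s is true at s3.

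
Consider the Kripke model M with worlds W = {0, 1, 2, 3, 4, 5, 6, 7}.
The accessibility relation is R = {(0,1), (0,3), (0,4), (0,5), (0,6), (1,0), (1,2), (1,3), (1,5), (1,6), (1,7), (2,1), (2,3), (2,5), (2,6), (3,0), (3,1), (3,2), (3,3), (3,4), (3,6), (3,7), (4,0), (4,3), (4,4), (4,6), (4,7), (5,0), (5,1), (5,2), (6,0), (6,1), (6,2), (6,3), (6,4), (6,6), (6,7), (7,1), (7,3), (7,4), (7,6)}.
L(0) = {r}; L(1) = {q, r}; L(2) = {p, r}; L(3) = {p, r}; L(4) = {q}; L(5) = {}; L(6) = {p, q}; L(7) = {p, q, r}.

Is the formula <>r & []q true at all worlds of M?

No

Recall that []ψ holds at a world iff ψ holds at every accessible world, and <>ψ holds iff ψ holds at some accessible world.
Let φ = <>r & []q. Evaluate φ at each world:
  0 (successors {1, 3, 4, 5, 6}): φ is false.
  1 (successors {0, 2, 3, 5, 6, 7}): φ is false.
  2 (successors {1, 3, 5, 6}): φ is false.
  3 (successors {0, 1, 2, 3, 4, 6, 7}): φ is false.
  4 (successors {0, 3, 4, 6, 7}): φ is false.
  5 (successors {0, 1, 2}): φ is false.
  6 (successors {0, 1, 2, 3, 4, 6, 7}): φ is false.
  7 (successors {1, 3, 4, 6}): φ is false.
Detail at 0 (counterexample):
  At 0: <>r is true, []q is false, so <>r & []q is false.
    At 0: <>r requires r at some successor in {1, 3, 4, 5, 6}.
      r holds at 1, so <>r is true at 0.
    At 0: []q requires q at every successor {1, 3, 4, 5, 6}.
      q fails at 3, so []q is false at 0.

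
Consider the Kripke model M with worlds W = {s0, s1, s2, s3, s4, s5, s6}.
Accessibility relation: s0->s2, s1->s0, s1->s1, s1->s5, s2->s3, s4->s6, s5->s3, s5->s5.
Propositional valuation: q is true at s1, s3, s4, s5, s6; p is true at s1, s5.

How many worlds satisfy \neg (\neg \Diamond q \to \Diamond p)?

3

Let φ = \neg (\neg \Diamond q \to \Diamond p). Evaluate φ at each world:
  s0 (successors {s2}): φ is true.
  s1 (successors {s0, s1, s5}): φ is false.
  s2 (successors {s3}): φ is false.
  s3 (successors ∅): φ is true.
  s4 (successors {s6}): φ is false.
  s5 (successors {s3, s5}): φ is false.
  s6 (successors ∅): φ is true.
For instance, at s0:
  At s0: \neg \Diamond q \to \Diamond p is false, so \neg (\neg \Diamond q \to \Diamond p) is true.
    At s0: \neg \Diamond q is true, \Diamond p is false, so \neg \Diamond q \to \Diamond p is false.
      At s0: \Diamond q is false, so \neg \Diamond q is true.
      At s0: \Diamond p requires p at some successor in {s2}.
        At s2: p is false.
      So \Diamond p is false at s0.
Satisfying worlds: {s0, s3, s6}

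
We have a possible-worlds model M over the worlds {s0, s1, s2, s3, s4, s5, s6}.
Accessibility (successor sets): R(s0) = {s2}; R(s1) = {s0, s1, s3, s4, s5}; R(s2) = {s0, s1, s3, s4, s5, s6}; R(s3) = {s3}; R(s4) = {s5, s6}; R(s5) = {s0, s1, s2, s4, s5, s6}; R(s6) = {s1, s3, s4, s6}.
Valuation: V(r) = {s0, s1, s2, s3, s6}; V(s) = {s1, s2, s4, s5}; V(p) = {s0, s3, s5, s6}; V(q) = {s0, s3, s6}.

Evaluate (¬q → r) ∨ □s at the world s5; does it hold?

At s5: ¬q → r is false, □s is false, so (¬q → r) ∨ □s is false.
  At s5: □s requires s at every successor {s0, s1, s2, s4, s5, s6}.
    s fails at s0, so □s is false at s5.

No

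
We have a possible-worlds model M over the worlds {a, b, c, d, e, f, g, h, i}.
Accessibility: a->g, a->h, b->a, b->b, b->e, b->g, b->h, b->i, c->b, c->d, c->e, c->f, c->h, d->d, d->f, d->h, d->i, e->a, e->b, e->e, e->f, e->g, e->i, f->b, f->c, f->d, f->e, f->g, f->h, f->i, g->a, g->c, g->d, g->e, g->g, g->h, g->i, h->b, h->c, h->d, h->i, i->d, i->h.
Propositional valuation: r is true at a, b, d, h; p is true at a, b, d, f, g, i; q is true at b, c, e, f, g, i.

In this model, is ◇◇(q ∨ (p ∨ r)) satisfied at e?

At e: ◇◇(q ∨ (p ∨ r)) requires ◇(q ∨ (p ∨ r)) at some successor in {a, b, e, f, g, i}.
  ◇(q ∨ (p ∨ r)) holds at a, so ◇◇(q ∨ (p ∨ r)) is true at e.
    At a: ◇(q ∨ (p ∨ r)) requires q ∨ (p ∨ r) at some successor in {g, h}.
      q ∨ (p ∨ r) holds at g, so ◇(q ∨ (p ∨ r)) is true at a.

Yes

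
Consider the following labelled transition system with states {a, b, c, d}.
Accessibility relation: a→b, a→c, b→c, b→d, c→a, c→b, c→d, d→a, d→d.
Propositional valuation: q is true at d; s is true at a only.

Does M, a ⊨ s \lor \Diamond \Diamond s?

Recall that \Diamond ψ holds at a world iff ψ holds at some accessible world.
At a: s is true, \Diamond \Diamond s is true, so s \lor \Diamond \Diamond s is true.
  At a: \Diamond \Diamond s requires \Diamond s at some successor in {b, c}.
    \Diamond s holds at c, so \Diamond \Diamond s is true at a.
      At c: \Diamond s requires s at some successor in {a, b, d}.
        s holds at a, so \Diamond s is true at c.

Yes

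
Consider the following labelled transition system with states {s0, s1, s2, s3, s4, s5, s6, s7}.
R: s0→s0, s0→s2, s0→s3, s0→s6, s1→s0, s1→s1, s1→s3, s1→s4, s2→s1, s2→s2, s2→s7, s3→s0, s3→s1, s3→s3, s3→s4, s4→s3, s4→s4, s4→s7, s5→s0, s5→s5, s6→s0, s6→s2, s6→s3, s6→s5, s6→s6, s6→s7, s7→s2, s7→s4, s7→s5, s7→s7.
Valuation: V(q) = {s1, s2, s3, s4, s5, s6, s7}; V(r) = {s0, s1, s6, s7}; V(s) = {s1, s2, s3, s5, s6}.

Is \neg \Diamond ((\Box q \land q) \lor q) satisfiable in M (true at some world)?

No

Recall that \Box ψ holds at a world iff ψ holds at every accessible world, and \Diamond ψ holds iff ψ holds at some accessible world.
Let φ = \neg \Diamond ((\Box q \land q) \lor q). Evaluate φ at each world:
  s0 (successors {s0, s2, s3, s6}): φ is false.
  s1 (successors {s0, s1, s3, s4}): φ is false.
  s2 (successors {s1, s2, s7}): φ is false.
  s3 (successors {s0, s1, s3, s4}): φ is false.
  s4 (successors {s3, s4, s7}): φ is false.
  s5 (successors {s0, s5}): φ is false.
  s6 (successors {s0, s2, s3, s5, s6, s7}): φ is false.
  s7 (successors {s2, s4, s5, s7}): φ is false.
For instance, at s6:
  At s6: \Diamond ((\Box q \land q) \lor q) is true, so \neg \Diamond ((\Box q \land q) \lor q) is false.
    At s6: \Diamond ((\Box q \land q) \lor q) requires (\Box q \land q) \lor q at some successor in {s0, s2, s3, s5, s6, s7}.
      (\Box q \land q) \lor q holds at s2, so \Diamond ((\Box q \land q) \lor q) is true at s6.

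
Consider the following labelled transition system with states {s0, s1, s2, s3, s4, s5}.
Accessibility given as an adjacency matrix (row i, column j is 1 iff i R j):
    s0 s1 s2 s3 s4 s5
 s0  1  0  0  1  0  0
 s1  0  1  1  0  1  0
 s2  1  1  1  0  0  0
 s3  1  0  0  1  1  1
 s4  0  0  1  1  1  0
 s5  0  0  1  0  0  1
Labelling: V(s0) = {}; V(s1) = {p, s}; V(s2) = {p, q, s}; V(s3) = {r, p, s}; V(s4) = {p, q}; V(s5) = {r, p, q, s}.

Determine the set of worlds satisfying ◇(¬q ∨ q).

s0, s1, s2, s3, s4, s5

Recall that ◇ψ holds at a world iff ψ holds at some accessible world.
Let φ = ◇(¬q ∨ q). Evaluate φ at each world:
  s0 (successors {s0, s3}): φ is true.
  s1 (successors {s1, s2, s4}): φ is true.
  s2 (successors {s0, s1, s2}): φ is true.
  s3 (successors {s0, s3, s4, s5}): φ is true.
  s4 (successors {s2, s3, s4}): φ is true.
  s5 (successors {s2, s5}): φ is true.
For instance, at s3:
  At s3: ◇(¬q ∨ q) requires ¬q ∨ q at some successor in {s0, s3, s4, s5}.
    ¬q ∨ q holds at s0, so ◇(¬q ∨ q) is true at s3.
Satisfying worlds: {s0, s1, s2, s3, s4, s5}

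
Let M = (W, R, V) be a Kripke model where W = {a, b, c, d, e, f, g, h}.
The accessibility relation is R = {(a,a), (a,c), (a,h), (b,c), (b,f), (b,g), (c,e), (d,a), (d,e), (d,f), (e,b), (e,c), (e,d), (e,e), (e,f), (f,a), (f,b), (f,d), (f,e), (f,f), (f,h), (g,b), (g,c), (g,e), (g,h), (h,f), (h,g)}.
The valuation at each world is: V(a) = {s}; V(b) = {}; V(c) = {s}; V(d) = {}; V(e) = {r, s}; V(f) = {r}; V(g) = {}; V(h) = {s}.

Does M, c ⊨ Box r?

Yes

At c: Box r requires r at every successor {e}.
  At e: r is true.
So Box r is true at c.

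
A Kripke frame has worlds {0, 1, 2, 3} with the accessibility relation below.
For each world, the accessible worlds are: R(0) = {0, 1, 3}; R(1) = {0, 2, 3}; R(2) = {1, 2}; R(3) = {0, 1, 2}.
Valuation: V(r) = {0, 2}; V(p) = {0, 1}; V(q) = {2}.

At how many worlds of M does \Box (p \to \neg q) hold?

4

Let φ = \Box (p \to \neg q). Evaluate φ at each world:
  0 (successors {0, 1, 3}): φ is true.
  1 (successors {0, 2, 3}): φ is true.
  2 (successors {1, 2}): φ is true.
  3 (successors {0, 1, 2}): φ is true.
For instance, at 1:
  At 1: \Box (p \to \neg q) requires p \to \neg q at every successor {0, 2, 3}.
    At 0: p \to \neg q is true.
    At 2: p \to \neg q is true.
    At 3: p \to \neg q is true.
  So \Box (p \to \neg q) is true at 1.
Satisfying worlds: {0, 1, 2, 3}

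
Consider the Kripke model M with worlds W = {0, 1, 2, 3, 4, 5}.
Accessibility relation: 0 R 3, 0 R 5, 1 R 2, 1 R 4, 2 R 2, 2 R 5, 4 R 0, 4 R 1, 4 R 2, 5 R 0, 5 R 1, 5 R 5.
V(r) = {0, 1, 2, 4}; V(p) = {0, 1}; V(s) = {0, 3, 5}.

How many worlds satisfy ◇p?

Let φ = ◇p. Evaluate φ at each world:
  0 (successors {3, 5}): φ is false.
  1 (successors {2, 4}): φ is false.
  2 (successors {2, 5}): φ is false.
  3 (successors ∅): φ is false.
  4 (successors {0, 1, 2}): φ is true.
  5 (successors {0, 1, 5}): φ is true.
For instance, at 1:
  At 1: ◇p requires p at some successor in {2, 4}.
    At 2: p is false.
    At 4: p is false.
  So ◇p is false at 1.
Satisfying worlds: {4, 5}

2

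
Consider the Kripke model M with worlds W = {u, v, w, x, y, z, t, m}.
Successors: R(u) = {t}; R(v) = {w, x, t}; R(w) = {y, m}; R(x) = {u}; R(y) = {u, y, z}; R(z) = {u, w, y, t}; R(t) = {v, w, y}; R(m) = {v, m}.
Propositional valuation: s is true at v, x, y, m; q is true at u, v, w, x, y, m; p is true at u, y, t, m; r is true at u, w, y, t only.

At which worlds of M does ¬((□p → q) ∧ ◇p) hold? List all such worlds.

Recall that □ψ holds at a world iff ψ holds at every accessible world, and ◇ψ holds iff ψ holds at some accessible world.
Let φ = ¬((□p → q) ∧ ◇p). Evaluate φ at each world:
  u (successors {t}): φ is false.
  v (successors {w, x, t}): φ is false.
  w (successors {y, m}): φ is false.
  x (successors {u}): φ is false.
  y (successors {u, y, z}): φ is false.
  z (successors {u, w, y, t}): φ is false.
  t (successors {v, w, y}): φ is false.
  m (successors {v, m}): φ is false.
For instance, at u:
  At u: (□p → q) ∧ ◇p is true, so ¬((□p → q) ∧ ◇p) is false.
    At u: □p → q is true, ◇p is true, so (□p → q) ∧ ◇p is true.
      At u: □p is true, q is true, so □p → q is true.
      At u: ◇p requires p at some successor in {t}.
        p holds at t, so ◇p is true at u.
Satisfying worlds: none.

none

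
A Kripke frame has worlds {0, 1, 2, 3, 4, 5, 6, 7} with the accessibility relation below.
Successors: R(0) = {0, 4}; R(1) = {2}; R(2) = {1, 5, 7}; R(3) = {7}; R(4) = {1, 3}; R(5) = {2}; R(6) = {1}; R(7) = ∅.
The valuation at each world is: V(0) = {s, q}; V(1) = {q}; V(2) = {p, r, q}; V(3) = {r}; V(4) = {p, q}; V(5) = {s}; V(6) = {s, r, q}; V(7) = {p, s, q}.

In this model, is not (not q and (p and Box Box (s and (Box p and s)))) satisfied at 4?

Yes

At 4: not q and (p and Box Box (s and (Box p and s))) is false, so not (not q and (p and Box Box (s and (Box p and s)))) is true.
  At 4: not q is false, p and Box Box (s and (Box p and s)) is false, so not q and (p and Box Box (s and (Box p and s))) is false.
    At 4: p is true, Box Box (s and (Box p and s)) is false, so p and Box Box (s and (Box p and s)) is false.
      At 4: Box Box (s and (Box p and s)) requires Box (s and (Box p and s)) at every successor {1, 3}.
        Box (s and (Box p and s)) fails at 1, so Box Box (s and (Box p and s)) is false at 4.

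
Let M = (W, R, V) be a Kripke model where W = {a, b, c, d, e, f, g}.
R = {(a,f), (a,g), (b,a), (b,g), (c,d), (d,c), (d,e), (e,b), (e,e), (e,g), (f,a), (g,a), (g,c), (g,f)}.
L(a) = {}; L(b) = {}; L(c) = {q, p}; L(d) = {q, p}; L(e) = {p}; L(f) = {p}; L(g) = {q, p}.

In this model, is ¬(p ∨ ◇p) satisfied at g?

Recall that ◇ψ holds at a world iff ψ holds at some accessible world.
At g: p ∨ ◇p is true, so ¬(p ∨ ◇p) is false.
  At g: p is true, ◇p is true, so p ∨ ◇p is true.
    At g: ◇p requires p at some successor in {a, c, f}.
      p holds at c, so ◇p is true at g.

No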